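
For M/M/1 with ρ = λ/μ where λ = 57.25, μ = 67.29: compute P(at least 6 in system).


ρ = 57.25/67.29 = 0.8508
P(N ≥ n) = ρ^n = 0.8508^6 = 0.379271

Final: 0.379271


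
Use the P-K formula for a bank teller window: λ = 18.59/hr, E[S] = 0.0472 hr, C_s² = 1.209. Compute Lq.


ρ = λ·E[S] = 18.59·0.0472 = 0.8774
Lq = ρ²(1+C_s²)/(2(1−ρ)) = 0.7699·(1+1.209)/(2·0.1226)
= 0.7699·2.2090/0.2451 = 6.93886

Final: 6.93886


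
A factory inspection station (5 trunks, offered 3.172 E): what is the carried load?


B(5,3.172) = 0.124952 (Erlang-B)
Carried load = a(1 − B) = 3.172·(1 − 0.124952) = 3.172·0.875048 = 2.7757 E

Final: 2.7757 Erlangs


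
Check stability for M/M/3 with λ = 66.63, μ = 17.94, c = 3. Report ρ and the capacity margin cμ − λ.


Total capacity cμ = 3·17.94 = 53.82/hr
ρ = λ/(cμ) = 66.63/53.82 = 1.2380
Stable ⇔ ρ < 1: NO
Spare capacity = cμ − λ = 53.82 − 66.63 = -12.81/hr

Final: ρ = 1.2380; unstable; margin = -12.81/hr


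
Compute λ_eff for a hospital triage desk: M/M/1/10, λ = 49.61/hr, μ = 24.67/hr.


ρ = 2.0109; P_K = (1−ρ)ρ^10/(1−ρ^11) = 0.502952
λ_eff = λ(1 − P_K) = 49.61·(1 − 0.502952) = 49.61·0.497048 = 24.6585 /hr

Final: 24.6585 /hr


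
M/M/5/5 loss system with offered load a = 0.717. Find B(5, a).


B(c,a) = (a^c/c!) / Σ_{k=0}^{c} a^k/k!
a^5/5! = 0.001579
Σ terms (k=0..5): 1.00000 + 0.71700 + 0.25704 + 0.06143 + 0.01101 + 0.001579 = 2.048069
B = 0.001579/2.048069 = 0.0007710

Final: 0.0007710


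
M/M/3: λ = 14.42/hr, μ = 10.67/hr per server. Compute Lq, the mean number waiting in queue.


a = λ/μ = 1.3515; ρ = a/3 = 0.4505
P₀ = 0.249171
Lq = P₀·a^c·ρ / (c!·(1−ρ)²) = 0.249171·2.46833·0.4505/(6·0.30197)
= 0.15292

Final: 0.15292


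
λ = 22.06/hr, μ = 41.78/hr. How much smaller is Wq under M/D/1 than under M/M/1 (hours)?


ρ = 22.06/41.78 = 0.5280
Wq(M/M/1) = ρ/(μ−λ) = 0.5280/19.72 = 0.02678 hr
Wq(M/D/1) = ρ/(2(μ−λ)) = 0.01339 hr
Savings = 0.02678 − 0.01339 = 0.01339 hr

Final: 0.01339 hr


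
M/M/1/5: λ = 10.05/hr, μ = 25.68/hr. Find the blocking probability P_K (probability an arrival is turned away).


ρ = λ/μ = 10.05/25.68 = 0.3914
P_K = (1−ρ)ρ^K/(1−ρ^(K+1)) = (0.6086·0.009180)/(1 − 0.003593)
= 0.005588/0.996407 = 0.005608

Final: 0.005608


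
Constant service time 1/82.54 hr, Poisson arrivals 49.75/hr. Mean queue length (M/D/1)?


ρ = 49.75/82.54 = 0.6027
M/D/1: Lq = ρ²/(2(1−ρ)) = 0.3633/(2·0.3973) = 0.45725

Final: 0.45725


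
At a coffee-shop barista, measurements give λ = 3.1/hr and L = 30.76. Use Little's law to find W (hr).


W = L/λ = 30.76/3.1 = 9.9226 hr

Final: 9.9226 hr


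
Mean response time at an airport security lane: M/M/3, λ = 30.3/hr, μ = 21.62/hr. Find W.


a = 1.4015; ρ = 0.4672; P₀ = 0.235595
Lq = P₀·a^c·ρ/(c!(1−ρ)²) = 0.17785
Wq = Lq/λ = 0.17785/30.3 = 0.005870 hr
W = Wq + 1/μ = 0.005870 + 0.04625 = 0.05212 hr

Final: 0.05212 hr


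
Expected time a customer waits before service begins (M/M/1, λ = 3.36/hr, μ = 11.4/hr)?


ρ = 3.36/11.4 = 0.2947
Wq = ρ/(μ−λ) = 0.2947/(11.4 − 3.36) = 0.2947/8.04 = 0.03666 hr

Final: 0.03666 hr


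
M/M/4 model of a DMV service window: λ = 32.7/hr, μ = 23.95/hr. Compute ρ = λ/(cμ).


ρ = λ/(cμ) = 32.7/(4·23.95) = 32.7/95.80 = 0.3413

Final: 0.3413


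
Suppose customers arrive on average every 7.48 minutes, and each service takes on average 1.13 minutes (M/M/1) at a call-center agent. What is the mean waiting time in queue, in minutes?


λ = 60/7.48 = 8.0214 /hr
μ = 60/1.13 = 53.0973 /hr
ρ = λ/μ = 8.0214/53.0973 = 0.1511
Wq = ρ/(μ−λ) = 0.1511/(53.0973−8.0214) = 0.003351 hr
In minutes: 0.003351·60 = 0.2011 min

Final: 0.2011 min


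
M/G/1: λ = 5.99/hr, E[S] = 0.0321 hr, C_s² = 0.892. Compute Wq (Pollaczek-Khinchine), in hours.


ρ = λ·E[S] = 5.99·0.0321 = 0.1923
E[S²] = E[S]²(1+C_s²) = 0.0321²·(1+0.892) = 0.001950
Wq = λ·E[S²]/(2(1−ρ)) = 5.99·0.001950/(2·0.8077) = 0.007229 hr

Final: 0.007229 hr


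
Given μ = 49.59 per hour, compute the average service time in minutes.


Mean service time = 1/μ = 1/49.59 hour = 0.02017 hour
In minutes: 0.02017 × 60 = 1.2099 min

Final: 1.2099 min


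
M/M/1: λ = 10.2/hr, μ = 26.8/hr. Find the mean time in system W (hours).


W = 1/(μ−λ) = 1/(26.8 − 10.2) = 1/16.60 = 0.06024 hr

Final: 0.06024 hr


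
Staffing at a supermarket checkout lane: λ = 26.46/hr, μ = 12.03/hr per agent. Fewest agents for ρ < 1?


Stability requires cμ > λ ⇔ c > λ/μ.
λ/μ = 26.46/12.03 = 2.1995
Minimum integer c = ⌊2.1995⌋ + 1 = 3
Check: 3·12.03 = 36.09 > 26.46, while 2·12.03 = 24.06 ≤ 26.46

Final: 3 servers


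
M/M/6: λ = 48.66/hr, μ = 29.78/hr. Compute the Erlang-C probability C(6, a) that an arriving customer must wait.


a = λ/μ = 1.6340; ρ = a/6 = 0.2723
P₀ = 0.195067 (from M/M/c formula)
C(c,a) = [a^c/(c!(1−ρ))]·P₀ = [19.03200/(720·0.7277)]·0.195067
= 0.03633·0.195067 = 0.007086

Final: 0.007086


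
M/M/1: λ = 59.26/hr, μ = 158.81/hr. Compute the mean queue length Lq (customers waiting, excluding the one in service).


ρ = 59.26/158.81 = 0.3732
Lq = ρ²/(1−ρ) = 0.1392/0.6268 = 0.2221

Final: 0.2221


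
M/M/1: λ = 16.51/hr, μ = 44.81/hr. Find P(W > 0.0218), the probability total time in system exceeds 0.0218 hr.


W ~ Exponential(μ−λ) for M/M/1.
μ − λ = 44.81 − 16.51 = 28.3000
P(W > t) = e^{−(μ−λ)t} = e^{−0.6169} = 0.539593

Final: 0.539593


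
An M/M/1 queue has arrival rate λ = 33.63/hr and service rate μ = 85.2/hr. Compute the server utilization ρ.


ρ = λ/μ = 33.63/85.2 = 0.3947

Final: 0.3947


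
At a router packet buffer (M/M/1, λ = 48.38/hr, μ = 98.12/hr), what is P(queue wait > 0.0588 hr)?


ρ = 48.38/98.12 = 0.4931
P(Wq > t) = ρ·e^{−(μ−λ)t} = 0.4931·e^{−2.9247}
= 0.4931·0.053680 = 0.026468

Final: 0.026468


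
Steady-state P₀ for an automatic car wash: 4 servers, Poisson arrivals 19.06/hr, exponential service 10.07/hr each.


a = λ/μ = 19.06/10.07 = 1.8928; ρ = a/c = 0.4732
Σ_{k=0}^{3} a^k/k! (terms k=0..3) = 1.00000 + 1.89275 + 1.79125 + 1.13013 = 5.81414
Tail: a^4/(4!(1−ρ)) = 12.83434/(24·0.5268) = 1.01509
P₀ = 1/(5.81414 + 1.01509) = 1/6.82923 = 0.146429

Final: 0.146429


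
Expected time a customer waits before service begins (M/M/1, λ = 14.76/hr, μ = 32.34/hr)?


ρ = 14.76/32.34 = 0.4564
Wq = ρ/(μ−λ) = 0.4564/(32.34 − 14.76) = 0.4564/17.58 = 0.02596 hr

Final: 0.02596 hr


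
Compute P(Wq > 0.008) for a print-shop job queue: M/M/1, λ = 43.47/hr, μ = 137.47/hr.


ρ = 43.47/137.47 = 0.3162
P(Wq > t) = ρ·e^{−(μ−λ)t} = 0.3162·e^{−0.7520}
= 0.3162·0.471423 = 0.149071

Final: 0.149071


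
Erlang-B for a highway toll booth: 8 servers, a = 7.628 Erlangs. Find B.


B(c,a) = (a^c/c!) / Σ_{k=0}^{c} a^k/k!
a^8/8! = 284.292205
Σ terms (k=0..8): 1.00000 + 7.62800 + 29.09319 + 73.97429 + 141.06897 + 215.21482 + 273.60978 + 298.15648 + 284.29220 = 1324.037734
B = 284.292205/1324.037734 = 0.214716

Final: 0.214716


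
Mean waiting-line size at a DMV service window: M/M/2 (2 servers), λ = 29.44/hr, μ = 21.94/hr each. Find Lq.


a = λ/μ = 1.3418; ρ = a/2 = 0.6709
P₀ = 0.196945
Lq = P₀·a^c·ρ / (c!·(1−ρ)²) = 0.196945·1.80054·0.6709/(2·0.10829)
= 1.09847

Final: 1.09847


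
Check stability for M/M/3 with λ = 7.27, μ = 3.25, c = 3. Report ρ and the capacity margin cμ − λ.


Total capacity cμ = 3·3.25 = 9.75/hr
ρ = λ/(cμ) = 7.27/9.75 = 0.7456
Stable ⇔ ρ < 1: YES
Spare capacity = cμ − λ = 9.75 − 7.27 = 2.48/hr

Final: ρ = 0.7456; stable; margin = 2.48/hr


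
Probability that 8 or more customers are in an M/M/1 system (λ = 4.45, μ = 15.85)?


ρ = 4.45/15.85 = 0.2808
P(N ≥ n) = ρ^n = 0.2808^8 = 0.00003861

Final: 0.00003861


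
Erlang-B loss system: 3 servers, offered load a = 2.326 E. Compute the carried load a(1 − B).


B(3,2.326) = 0.258028 (Erlang-B)
Carried load = a(1 − B) = 2.326·(1 − 0.258028) = 2.326·0.741972 = 1.7258 E

Final: 1.7258 Erlangs


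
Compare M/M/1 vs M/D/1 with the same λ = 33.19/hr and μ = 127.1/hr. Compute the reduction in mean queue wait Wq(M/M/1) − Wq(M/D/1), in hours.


ρ = 33.19/127.1 = 0.2611
Wq(M/M/1) = ρ/(μ−λ) = 0.2611/93.91 = 0.002781 hr
Wq(M/D/1) = ρ/(2(μ−λ)) = 0.001390 hr
Savings = 0.002781 − 0.001390 = 0.001390 hr

Final: 0.001390 hr


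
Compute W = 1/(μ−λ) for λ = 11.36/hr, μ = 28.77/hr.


W = 1/(μ−λ) = 1/(28.77 − 11.36) = 1/17.41 = 0.05744 hr

Final: 0.05744 hr


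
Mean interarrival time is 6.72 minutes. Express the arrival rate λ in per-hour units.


λ = 1/(interarrival time) in consistent units.
1 hour = 60 min, so λ = 60/6.72 = 8.9286 per hour

Final: 8.9286 /hr


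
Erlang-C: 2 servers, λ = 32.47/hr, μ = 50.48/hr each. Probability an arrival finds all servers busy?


a = λ/μ = 0.6432; ρ = a/2 = 0.3216
P₀ = 0.513303 (from M/M/c formula)
C(c,a) = [a^c/(c!(1−ρ))]·P₀ = [0.41374/(2·0.6784)]·0.513303
= 0.30494·0.513303 = 0.156528

Final: 0.156528


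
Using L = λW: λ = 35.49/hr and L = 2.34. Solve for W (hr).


W = L/λ = 2.34/35.49 = 0.06593 hr

Final: 0.06593 hr


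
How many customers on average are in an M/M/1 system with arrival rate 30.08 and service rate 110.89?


ρ = λ/μ = 30.08/110.89 = 0.2713
L = ρ/(1−ρ) = 0.2713/(1 − 0.2713) = 0.2713/0.7287 = 0.3722

Final: 0.3722


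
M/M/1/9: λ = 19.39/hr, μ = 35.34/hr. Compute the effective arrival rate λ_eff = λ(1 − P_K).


ρ = 0.5487; P_K = (1−ρ)ρ^9/(1−ρ^10) = 0.002039
λ_eff = λ(1 − P_K) = 19.39·(1 − 0.002039) = 19.39·0.997961 = 19.3505 /hr

Final: 19.3505 /hr


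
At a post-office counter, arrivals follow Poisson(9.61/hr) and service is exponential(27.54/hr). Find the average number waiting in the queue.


ρ = 9.61/27.54 = 0.3489
Lq = ρ²/(1−ρ) = 0.1218/0.6511 = 0.1870

Final: 0.1870


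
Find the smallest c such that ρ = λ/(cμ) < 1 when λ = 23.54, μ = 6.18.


Stability requires cμ > λ ⇔ c > λ/μ.
λ/μ = 23.54/6.18 = 3.8091
Minimum integer c = ⌊3.8091⌋ + 1 = 4
Check: 4·6.18 = 24.72 > 23.54, while 3·6.18 = 18.54 ≤ 23.54

Final: 4 servers


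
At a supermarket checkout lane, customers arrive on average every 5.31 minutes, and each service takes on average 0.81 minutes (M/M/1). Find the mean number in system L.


λ = 60/5.31 = 11.2994 /hr
μ = 60/0.81 = 74.0741 /hr
ρ = λ/μ = 11.2994/74.0741 = 0.1525
L = ρ/(1−ρ) = 0.1525/0.8475 = 0.1800

Final: 0.1800


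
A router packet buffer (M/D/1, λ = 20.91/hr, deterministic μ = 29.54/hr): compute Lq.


ρ = 20.91/29.54 = 0.7079
M/D/1: Lq = ρ²/(2(1−ρ)) = 0.5011/(2·0.2921) = 0.85754

Final: 0.85754


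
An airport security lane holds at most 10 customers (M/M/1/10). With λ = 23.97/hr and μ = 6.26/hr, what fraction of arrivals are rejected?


ρ = λ/μ = 23.97/6.26 = 3.8291
P_K = (1−ρ)ρ^K/(1−ρ^(K+1)) = (-2.8291·677543.226968)/(1 − 2594362.803580)
= -1916819.576613/-2594361.803580 = 0.738841

Final: 0.738841


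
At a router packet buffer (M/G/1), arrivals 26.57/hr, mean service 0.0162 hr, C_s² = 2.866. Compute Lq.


ρ = λ·E[S] = 26.57·0.0162 = 0.4304
Lq = ρ²(1+C_s²)/(2(1−ρ)) = 0.1853·(1+2.866)/(2·0.5696)
= 0.1853·3.8660/1.1391 = 0.62878

Final: 0.62878


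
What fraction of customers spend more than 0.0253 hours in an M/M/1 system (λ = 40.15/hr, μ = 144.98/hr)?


W ~ Exponential(μ−λ) for M/M/1.
μ − λ = 144.98 − 40.15 = 104.8300
P(W > t) = e^{−(μ−λ)t} = e^{−2.6522} = 0.070496

Final: 0.070496


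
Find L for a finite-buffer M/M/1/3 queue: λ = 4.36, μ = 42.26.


ρ = 4.36/42.26 = 0.1032
L = ρ[1 − (K+1)ρ^K + Kρ^(K+1)] / [(1−ρ)(1−ρ^(K+1))]
Numerator: 0.1032·(1 − 4·0.001098 + 3·0.0001133) = 0.102753
Denominator: (0.8968)·(0.999887) = 0.896728
L = 0.102753/0.896728 = 0.1146

Final: 0.1146


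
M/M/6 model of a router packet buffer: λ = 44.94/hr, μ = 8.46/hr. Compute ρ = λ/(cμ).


ρ = λ/(cμ) = 44.94/(6·8.46) = 44.94/50.76 = 0.8853

Final: 0.8853


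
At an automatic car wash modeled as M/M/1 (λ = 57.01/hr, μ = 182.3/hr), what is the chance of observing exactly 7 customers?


ρ = 57.01/182.3 = 0.3127
P_n = (1−ρ)·ρ^n = (1 − 0.3127)·0.3127^7 = 0.6873·0.0002925 = 0.0002010

Final: 0.0002010


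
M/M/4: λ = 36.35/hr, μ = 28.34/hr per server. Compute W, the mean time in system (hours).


a = 1.2826; ρ = 0.3207; P₀ = 0.276021
Lq = P₀·a^c·ρ/(c!(1−ρ)²) = 0.02163
Wq = Lq/λ = 0.02163/36.35 = 0.0005950 hr
W = Wq + 1/μ = 0.0005950 + 0.03529 = 0.03588 hr

Final: 0.03588 hr


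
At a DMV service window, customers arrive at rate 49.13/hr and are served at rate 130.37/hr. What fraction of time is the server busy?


ρ = λ/μ = 49.13/130.37 = 0.3769

Final: 0.3769


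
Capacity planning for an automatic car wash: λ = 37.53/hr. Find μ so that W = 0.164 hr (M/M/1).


W = 1/(μ−λ) ⇒ μ − λ = 1/W = 1/0.164 = 6.0976
μ = λ + 1/W = 37.53 + 6.0976 = 43.6276 per hr

Final: 43.6276 /hr


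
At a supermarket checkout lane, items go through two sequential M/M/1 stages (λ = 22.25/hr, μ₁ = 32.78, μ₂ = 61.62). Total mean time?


Each node sees arrival rate λ = 22.25/hr (tandem ⇒ throughput preserved).
W₁ = 1/(μ₁−λ) = 1/(32.78−22.25) = 0.09497 hr
W₂ = 1/(μ₂−λ) = 1/(61.62−22.25) = 0.02540 hr
W_total = W₁ + W₂ = 0.09497 + 0.02540 = 0.12037 hr

Final: 0.12037 hr


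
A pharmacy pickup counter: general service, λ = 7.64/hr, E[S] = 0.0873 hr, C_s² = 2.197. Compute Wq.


ρ = λ·E[S] = 7.64·0.0873 = 0.6670
E[S²] = E[S]²(1+C_s²) = 0.0873²·(1+2.197) = 0.024365
Wq = λ·E[S²]/(2(1−ρ)) = 7.64·0.024365/(2·0.3330) = 0.27948 hr

Final: 0.27948 hr


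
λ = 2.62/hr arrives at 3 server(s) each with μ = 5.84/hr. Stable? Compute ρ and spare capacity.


Total capacity cμ = 3·5.84 = 17.52/hr
ρ = λ/(cμ) = 2.62/17.52 = 0.1495
Stable ⇔ ρ < 1: YES
Spare capacity = cμ − λ = 17.52 − 2.62 = 14.90/hr

Final: ρ = 0.1495; stable; margin = 14.90/hr


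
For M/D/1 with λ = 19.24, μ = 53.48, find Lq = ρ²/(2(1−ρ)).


ρ = 19.24/53.48 = 0.3598
M/D/1: Lq = ρ²/(2(1−ρ)) = 0.1294/(2·0.6402) = 0.10108

Final: 0.10108


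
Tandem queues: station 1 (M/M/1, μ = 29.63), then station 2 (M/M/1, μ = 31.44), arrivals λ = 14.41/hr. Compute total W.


Each node sees arrival rate λ = 14.41/hr (tandem ⇒ throughput preserved).
W₁ = 1/(μ₁−λ) = 1/(29.63−14.41) = 0.06570 hr
W₂ = 1/(μ₂−λ) = 1/(31.44−14.41) = 0.05872 hr
W_total = W₁ + W₂ = 0.06570 + 0.05872 = 0.12442 hr

Final: 0.12442 hr


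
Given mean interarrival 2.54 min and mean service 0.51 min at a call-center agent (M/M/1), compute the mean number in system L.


λ = 60/2.54 = 23.6220 /hr
μ = 60/0.51 = 117.6471 /hr
ρ = λ/μ = 23.6220/117.6471 = 0.2008
L = ρ/(1−ρ) = 0.2008/0.7992 = 0.2512

Final: 0.2512


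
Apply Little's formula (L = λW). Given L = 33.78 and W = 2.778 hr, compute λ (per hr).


λ = L/W = 33.78/2.778 = 12.1598 /hr

Final: 12.1598 /hr


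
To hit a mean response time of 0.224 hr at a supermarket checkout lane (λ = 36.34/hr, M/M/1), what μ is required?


W = 1/(μ−λ) ⇒ μ − λ = 1/W = 1/0.224 = 4.4643
μ = λ + 1/W = 36.34 + 4.4643 = 40.8043 per hr

Final: 40.8043 /hr


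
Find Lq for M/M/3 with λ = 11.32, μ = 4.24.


a = λ/μ = 2.6698; ρ = a/3 = 0.8899
P₀ = 0.027739
Lq = P₀·a^c·ρ / (c!·(1−ρ)²) = 0.027739·19.03013·0.8899/(6·0.01211)
= 6.46328

Final: 6.46328


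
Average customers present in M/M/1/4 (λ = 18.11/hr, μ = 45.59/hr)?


ρ = 18.11/45.59 = 0.3972
L = ρ[1 − (K+1)ρ^K + Kρ^(K+1)] / [(1−ρ)(1−ρ^(K+1))]
Numerator: 0.3972·(1 − 5·0.024900 + 4·0.009891) = 0.363497
Denominator: (0.6028)·(0.990109) = 0.596802
L = 0.363497/0.596802 = 0.6091

Final: 0.6091


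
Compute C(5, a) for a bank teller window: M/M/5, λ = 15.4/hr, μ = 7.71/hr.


a = λ/μ = 1.9974; ρ = a/5 = 0.3995
P₀ = 0.134684 (from M/M/c formula)
C(c,a) = [a^c/(c!(1−ρ))]·P₀ = [31.79301/(120·0.6005)]·0.134684
= 0.44119·0.134684 = 0.059421

Final: 0.059421


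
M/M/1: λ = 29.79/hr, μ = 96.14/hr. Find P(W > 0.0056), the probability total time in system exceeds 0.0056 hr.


W ~ Exponential(μ−λ) for M/M/1.
μ − λ = 96.14 − 29.79 = 66.3500
P(W > t) = e^{−(μ−λ)t} = e^{−0.3716} = 0.689658

Final: 0.689658


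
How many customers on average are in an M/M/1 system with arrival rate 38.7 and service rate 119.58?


ρ = λ/μ = 38.7/119.58 = 0.3236
L = ρ/(1−ρ) = 0.3236/(1 − 0.3236) = 0.3236/0.6764 = 0.4785

Final: 0.4785


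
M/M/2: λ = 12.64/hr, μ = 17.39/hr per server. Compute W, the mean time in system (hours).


a = 0.7269; ρ = 0.3634; P₀ = 0.466892
Lq = P₀·a^c·ρ/(c!(1−ρ)²) = 0.11061
Wq = Lq/λ = 0.11061/12.64 = 0.008751 hr
W = Wq + 1/μ = 0.008751 + 0.05750 = 0.06626 hr

Final: 0.06626 hr


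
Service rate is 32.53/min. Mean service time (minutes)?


Mean service time = 1/μ = 1/32.53 minute = 0.03074 minute
In minutes: 0.03074 × 1 = 0.03074 min

Final: 0.03074 min


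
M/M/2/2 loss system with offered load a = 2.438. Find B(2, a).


B(c,a) = (a^c/c!) / Σ_{k=0}^{c} a^k/k!
a^2/2! = 2.971922
Σ terms (k=0..2): 1.00000 + 2.43800 + 2.97192 = 6.409922
B = 2.971922/6.409922 = 0.463644

Final: 0.463644


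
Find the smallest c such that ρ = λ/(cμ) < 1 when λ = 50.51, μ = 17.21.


Stability requires cμ > λ ⇔ c > λ/μ.
λ/μ = 50.51/17.21 = 2.9349
Minimum integer c = ⌊2.9349⌋ + 1 = 3
Check: 3·17.21 = 51.63 > 50.51, while 2·17.21 = 34.42 ≤ 50.51

Final: 3 servers


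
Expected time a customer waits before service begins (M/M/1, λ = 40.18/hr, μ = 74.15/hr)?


ρ = 40.18/74.15 = 0.5419
Wq = ρ/(μ−λ) = 0.5419/(74.15 − 40.18) = 0.5419/33.97 = 0.01595 hr

Final: 0.01595 hr


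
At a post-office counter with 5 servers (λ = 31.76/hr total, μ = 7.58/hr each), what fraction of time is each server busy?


ρ = λ/(cμ) = 31.76/(5·7.58) = 31.76/37.90 = 0.8380

Final: 0.8380


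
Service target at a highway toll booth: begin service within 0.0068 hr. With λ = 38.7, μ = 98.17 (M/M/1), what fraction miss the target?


ρ = 38.7/98.17 = 0.3942
P(Wq > t) = ρ·e^{−(μ−λ)t} = 0.3942·e^{−0.4044}
= 0.3942·0.667380 = 0.263091

Final: 0.263091


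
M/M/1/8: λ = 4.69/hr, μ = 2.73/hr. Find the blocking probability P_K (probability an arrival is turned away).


ρ = λ/μ = 4.69/2.73 = 1.7179
P_K = (1−ρ)ρ^K/(1−ρ^(K+1)) = (-0.7179·75.872006)/(1 − 130.344215)
= -54.472209/-129.344215 = 0.421141

Final: 0.421141


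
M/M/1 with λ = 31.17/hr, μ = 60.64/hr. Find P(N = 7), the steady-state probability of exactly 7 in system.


ρ = 31.17/60.64 = 0.5140
P_n = (1−ρ)·ρ^n = (1 − 0.5140)·0.5140^7 = 0.4860·0.009481 = 0.004607

Final: 0.004607


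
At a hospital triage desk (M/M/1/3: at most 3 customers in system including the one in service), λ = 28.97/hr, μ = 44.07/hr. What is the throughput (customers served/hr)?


ρ = 0.6574; P_K = (1−ρ)ρ^3/(1−ρ^4) = 0.119679
λ_eff = λ(1 − P_K) = 28.97·(1 − 0.119679) = 28.97·0.880321 = 25.5029 /hr

Final: 25.5029 /hr


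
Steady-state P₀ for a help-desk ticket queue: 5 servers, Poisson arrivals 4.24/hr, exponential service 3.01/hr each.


a = λ/μ = 4.24/3.01 = 1.4086; ρ = a/c = 0.2817
Σ_{k=0}^{4} a^k/k! (terms k=0..4) = 1.00000 + 1.40864 + 0.99213 + 0.46585 + 0.16405 = 4.03067
Tail: a^5/(5!(1−ρ)) = 5.54622/(120·0.7183) = 0.06435
P₀ = 1/(4.03067 + 0.06435) = 1/4.09502 = 0.244199

Final: 0.244199


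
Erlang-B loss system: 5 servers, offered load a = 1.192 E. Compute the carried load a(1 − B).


B(5,1.192) = 0.006097 (Erlang-B)
Carried load = a(1 − B) = 1.192·(1 − 0.006097) = 1.192·0.993903 = 1.1847 E

Final: 1.1847 Erlangs


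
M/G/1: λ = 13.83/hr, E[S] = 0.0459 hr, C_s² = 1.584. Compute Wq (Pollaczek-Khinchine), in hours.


ρ = λ·E[S] = 13.83·0.0459 = 0.6348
E[S²] = E[S]²(1+C_s²) = 0.0459²·(1+1.584) = 0.005444
Wq = λ·E[S²]/(2(1−ρ)) = 13.83·0.005444/(2·0.3652) = 0.10308 hr

Final: 0.10308 hr


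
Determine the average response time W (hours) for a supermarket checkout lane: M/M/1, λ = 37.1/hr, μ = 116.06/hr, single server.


W = 1/(μ−λ) = 1/(116.06 − 37.1) = 1/78.96 = 0.01266 hr

Final: 0.01266 hr


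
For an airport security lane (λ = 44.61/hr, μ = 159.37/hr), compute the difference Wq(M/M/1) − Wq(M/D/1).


ρ = 44.61/159.37 = 0.2799
Wq(M/M/1) = ρ/(μ−λ) = 0.2799/114.76 = 0.002439 hr
Wq(M/D/1) = ρ/(2(μ−λ)) = 0.001220 hr
Savings = 0.002439 − 0.001220 = 0.001220 hr

Final: 0.001220 hr


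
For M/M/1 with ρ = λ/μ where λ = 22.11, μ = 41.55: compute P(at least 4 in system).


ρ = 22.11/41.55 = 0.5321
P(N ≥ n) = ρ^n = 0.5321^4 = 0.080181

Final: 0.080181


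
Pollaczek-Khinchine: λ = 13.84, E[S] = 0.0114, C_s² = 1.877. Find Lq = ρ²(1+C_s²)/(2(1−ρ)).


ρ = λ·E[S] = 13.84·0.0114 = 0.1578
Lq = ρ²(1+C_s²)/(2(1−ρ)) = 0.02489·(1+1.877)/(2·0.8422)
= 0.02489·2.8770/1.6844 = 0.04252

Final: 0.04252


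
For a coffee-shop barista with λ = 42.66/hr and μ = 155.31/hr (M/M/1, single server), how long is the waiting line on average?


ρ = 42.66/155.31 = 0.2747
Lq = ρ²/(1−ρ) = 0.07545/0.7253 = 0.1040

Final: 0.1040


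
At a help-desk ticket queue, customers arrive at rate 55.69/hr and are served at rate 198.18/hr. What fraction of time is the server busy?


ρ = λ/μ = 55.69/198.18 = 0.2810

Final: 0.2810


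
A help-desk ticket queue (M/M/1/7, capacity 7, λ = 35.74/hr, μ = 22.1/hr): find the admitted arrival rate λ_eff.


ρ = 1.6172; P_K = (1−ρ)ρ^7/(1−ρ^8) = 0.389981
λ_eff = λ(1 − P_K) = 35.74·(1 − 0.389981) = 35.74·0.610019 = 21.8021 /hr

Final: 21.8021 /hr


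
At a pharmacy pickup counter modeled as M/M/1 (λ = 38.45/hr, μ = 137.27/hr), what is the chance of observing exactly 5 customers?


ρ = 38.45/137.27 = 0.2801
P_n = (1−ρ)·ρ^n = (1 − 0.2801)·0.2801^5 = 0.7199·0.001724 = 0.001241

Final: 0.001241


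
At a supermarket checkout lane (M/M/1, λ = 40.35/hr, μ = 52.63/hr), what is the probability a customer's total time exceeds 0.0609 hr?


W ~ Exponential(μ−λ) for M/M/1.
μ − λ = 52.63 − 40.35 = 12.2800
P(W > t) = e^{−(μ−λ)t} = e^{−0.7479} = 0.473382

Final: 0.473382


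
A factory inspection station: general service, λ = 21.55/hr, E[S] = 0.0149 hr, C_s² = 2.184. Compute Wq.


ρ = λ·E[S] = 21.55·0.0149 = 0.3211
E[S²] = E[S]²(1+C_s²) = 0.0149²·(1+2.184) = 0.0007069
Wq = λ·E[S²]/(2(1−ρ)) = 21.55·0.0007069/(2·0.6789) = 0.01122 hr

Final: 0.01122 hr


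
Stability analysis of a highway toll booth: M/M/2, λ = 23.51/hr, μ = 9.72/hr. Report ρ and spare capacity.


Total capacity cμ = 2·9.72 = 19.44/hr
ρ = λ/(cμ) = 23.51/19.44 = 1.2094
Stable ⇔ ρ < 1: NO
Spare capacity = cμ − λ = 19.44 − 23.51 = -4.07/hr

Final: ρ = 1.2094; unstable; margin = -4.07/hr


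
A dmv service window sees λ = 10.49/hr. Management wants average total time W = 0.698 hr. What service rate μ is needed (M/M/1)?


W = 1/(μ−λ) ⇒ μ − λ = 1/W = 1/0.698 = 1.4327
μ = λ + 1/W = 10.49 + 1.4327 = 11.9227 per hr

Final: 11.9227 /hr


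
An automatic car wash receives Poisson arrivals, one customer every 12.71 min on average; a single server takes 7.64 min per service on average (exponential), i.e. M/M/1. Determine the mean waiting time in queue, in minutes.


λ = 60/12.71 = 4.7207 /hr
μ = 60/7.64 = 7.8534 /hr
ρ = λ/μ = 4.7207/7.8534 = 0.6011
Wq = ρ/(μ−λ) = 0.6011/(7.8534−4.7207) = 0.19188 hr
In minutes: 0.19188·60 = 11.513 min

Final: 11.513 min


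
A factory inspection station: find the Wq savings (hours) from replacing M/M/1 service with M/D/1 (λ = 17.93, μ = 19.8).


ρ = 17.93/19.8 = 0.9056
Wq(M/M/1) = ρ/(μ−λ) = 0.9056/1.87 = 0.48425 hr
Wq(M/D/1) = ρ/(2(μ−λ)) = 0.24213 hr
Savings = 0.48425 − 0.24213 = 0.24213 hr

Final: 0.24213 hr


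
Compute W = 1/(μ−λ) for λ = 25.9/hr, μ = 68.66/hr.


W = 1/(μ−λ) = 1/(68.66 − 25.9) = 1/42.76 = 0.02339 hr

Final: 0.02339 hr


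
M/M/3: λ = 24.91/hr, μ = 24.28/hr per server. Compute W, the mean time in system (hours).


a = 1.0259; ρ = 0.3420; P₀ = 0.353888
Lq = P₀·a^c·ρ/(c!(1−ρ)²) = 0.05031
Wq = Lq/λ = 0.05031/24.91 = 0.002020 hr
W = Wq + 1/μ = 0.002020 + 0.04119 = 0.04321 hr

Final: 0.04321 hr


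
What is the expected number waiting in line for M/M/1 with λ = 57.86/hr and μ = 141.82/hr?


ρ = 57.86/141.82 = 0.4080
Lq = ρ²/(1−ρ) = 0.1664/0.5920 = 0.2812

Final: 0.2812


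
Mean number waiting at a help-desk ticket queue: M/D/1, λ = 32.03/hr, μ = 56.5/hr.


ρ = 32.03/56.5 = 0.5669
M/D/1: Lq = ρ²/(2(1−ρ)) = 0.3214/(2·0.4331) = 0.37102

Final: 0.37102


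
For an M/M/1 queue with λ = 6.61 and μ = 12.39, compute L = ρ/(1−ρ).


ρ = λ/μ = 6.61/12.39 = 0.5335
L = ρ/(1−ρ) = 0.5335/(1 − 0.5335) = 0.5335/0.4665 = 1.1436

Final: 1.1436


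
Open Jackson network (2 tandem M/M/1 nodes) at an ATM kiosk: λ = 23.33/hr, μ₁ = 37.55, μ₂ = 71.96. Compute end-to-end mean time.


Each node sees arrival rate λ = 23.33/hr (tandem ⇒ throughput preserved).
W₁ = 1/(μ₁−λ) = 1/(37.55−23.33) = 0.07032 hr
W₂ = 1/(μ₂−λ) = 1/(71.96−23.33) = 0.02056 hr
W_total = W₁ + W₂ = 0.07032 + 0.02056 = 0.09089 hr

Final: 0.09089 hr


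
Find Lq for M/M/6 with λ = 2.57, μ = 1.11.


a = λ/μ = 2.3153; ρ = a/6 = 0.3859
P₀ = 0.098382
Lq = P₀·a^c·ρ / (c!·(1−ρ)²) = 0.098382·154.04970·0.3859/(720·0.37714)
= 0.02154

Final: 0.02154


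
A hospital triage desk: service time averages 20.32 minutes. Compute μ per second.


μ = 1/(service time) in consistent units.
1 second = 0.0166667 min, so μ = 0.0166667/20.32 = 0.0008202 per second

Final: 0.0008202 /sec


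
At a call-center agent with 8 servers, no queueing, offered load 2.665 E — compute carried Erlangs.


B(8,2.665) = 0.004400 (Erlang-B)
Carried load = a(1 − B) = 2.665·(1 − 0.004400) = 2.665·0.995600 = 2.6533 E

Final: 2.6533 Erlangs


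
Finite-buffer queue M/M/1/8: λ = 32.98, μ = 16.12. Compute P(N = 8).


ρ = λ/μ = 32.98/16.12 = 2.0459
P_K = (1−ρ)ρ^K/(1−ρ^(K+1)) = (-1.0459·306.962208)/(1 − 628.015734)
= -321.053526/-627.015734 = 0.512034

Final: 0.512034


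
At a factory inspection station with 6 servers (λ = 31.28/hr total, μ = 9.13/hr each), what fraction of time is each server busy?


ρ = λ/(cμ) = 31.28/(6·9.13) = 31.28/54.78 = 0.5710

Final: 0.5710


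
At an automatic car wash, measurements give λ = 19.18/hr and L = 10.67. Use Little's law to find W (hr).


W = L/λ = 10.67/19.18 = 0.5563 hr

Final: 0.5563 hr


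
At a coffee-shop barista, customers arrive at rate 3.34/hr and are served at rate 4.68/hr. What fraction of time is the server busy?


ρ = λ/μ = 3.34/4.68 = 0.7137

Final: 0.7137


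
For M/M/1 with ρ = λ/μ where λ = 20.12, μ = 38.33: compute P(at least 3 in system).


ρ = 20.12/38.33 = 0.5249
P(N ≥ n) = ρ^n = 0.5249^3 = 0.144633

Final: 0.144633


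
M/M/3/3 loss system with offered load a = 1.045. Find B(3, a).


B(c,a) = (a^c/c!) / Σ_{k=0}^{c} a^k/k!
a^3/3! = 0.190194
Σ terms (k=0..3): 1.00000 + 1.04500 + 0.54601 + 0.19019 = 2.781207
B = 0.190194/2.781207 = 0.068386

Final: 0.068386


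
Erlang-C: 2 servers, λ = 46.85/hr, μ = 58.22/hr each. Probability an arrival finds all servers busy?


a = λ/μ = 0.8047; ρ = a/2 = 0.4024
P₀ = 0.426174 (from M/M/c formula)
C(c,a) = [a^c/(c!(1−ρ))]·P₀ = [0.64755/(2·0.5976)]·0.426174
= 0.54175·0.426174 = 0.230881

Final: 0.230881


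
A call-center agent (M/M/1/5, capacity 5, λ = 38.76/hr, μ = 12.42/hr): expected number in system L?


ρ = 38.76/12.42 = 3.1208
L = ρ[1 − (K+1)ρ^K + Kρ^(K+1)] / [(1−ρ)(1−ρ^(K+1))]
Numerator: 3.1208·(1 − 6·296.013053 + 5·923.789529) = 8875.070451
Denominator: (-2.1208)·(-922.789529) = 1957.027069
L = 8875.070451/1957.027069 = 4.5350

Final: 4.5350


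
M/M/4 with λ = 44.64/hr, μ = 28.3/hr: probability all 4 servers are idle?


a = λ/μ = 44.64/28.3 = 1.5774; ρ = a/c = 0.3943
Σ_{k=0}^{3} a^k/k! (terms k=0..3) = 1.00000 + 1.57739 + 1.24407 + 0.65413 = 4.47558
Tail: a^4/(4!(1−ρ)) = 6.19086/(24·0.6057) = 0.42591
P₀ = 1/(4.47558 + 0.42591) = 1/4.90149 = 0.204020

Final: 0.204020


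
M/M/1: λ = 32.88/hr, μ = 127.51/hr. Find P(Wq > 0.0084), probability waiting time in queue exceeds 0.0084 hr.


ρ = 32.88/127.51 = 0.2579
P(Wq > t) = ρ·e^{−(μ−λ)t} = 0.2579·e^{−0.7949}
= 0.2579·0.451630 = 0.116458

Final: 0.116458


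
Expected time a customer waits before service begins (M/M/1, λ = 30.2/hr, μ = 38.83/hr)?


ρ = 30.2/38.83 = 0.7777
Wq = ρ/(μ−λ) = 0.7777/(38.83 − 30.2) = 0.7777/8.63 = 0.09012 hr

Final: 0.09012 hr


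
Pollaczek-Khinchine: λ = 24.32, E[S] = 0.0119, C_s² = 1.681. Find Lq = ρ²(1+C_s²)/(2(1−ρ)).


ρ = λ·E[S] = 24.32·0.0119 = 0.2894
Lq = ρ²(1+C_s²)/(2(1−ρ)) = 0.08376·(1+1.681)/(2·0.7106)
= 0.08376·2.6810/1.4212 = 0.15800

Final: 0.15800


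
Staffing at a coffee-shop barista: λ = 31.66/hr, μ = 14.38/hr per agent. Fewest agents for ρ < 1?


Stability requires cμ > λ ⇔ c > λ/μ.
λ/μ = 31.66/14.38 = 2.2017
Minimum integer c = ⌊2.2017⌋ + 1 = 3
Check: 3·14.38 = 43.14 > 31.66, while 2·14.38 = 28.76 ≤ 31.66

Final: 3 servers


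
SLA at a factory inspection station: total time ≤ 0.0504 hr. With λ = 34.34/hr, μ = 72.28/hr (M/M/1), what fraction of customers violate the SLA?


W ~ Exponential(μ−λ) for M/M/1.
μ − λ = 72.28 − 34.34 = 37.9400
P(W > t) = e^{−(μ−λ)t} = e^{−1.9122} = 0.147759

Final: 0.147759


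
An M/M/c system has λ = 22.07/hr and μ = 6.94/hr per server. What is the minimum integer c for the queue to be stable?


Stability requires cμ > λ ⇔ c > λ/μ.
λ/μ = 22.07/6.94 = 3.1801
Minimum integer c = ⌊3.1801⌋ + 1 = 4
Check: 4·6.94 = 27.76 > 22.07, while 3·6.94 = 20.82 ≤ 22.07

Final: 4 servers


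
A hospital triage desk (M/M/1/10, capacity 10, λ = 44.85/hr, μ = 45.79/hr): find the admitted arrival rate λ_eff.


ρ = 0.9795; P_K = (1−ρ)ρ^10/(1−ρ^11) = 0.081777
λ_eff = λ(1 − P_K) = 44.85·(1 − 0.081777) = 44.85·0.918223 = 41.1823 /hr

Final: 41.1823 /hr


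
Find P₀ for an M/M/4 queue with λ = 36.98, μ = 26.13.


a = λ/μ = 36.98/26.13 = 1.4152; ρ = a/c = 0.3538
Σ_{k=0}^{3} a^k/k! (terms k=0..3) = 1.00000 + 1.41523 + 1.00144 + 0.47242 = 3.88909
Tail: a^4/(4!(1−ρ)) = 4.01153/(24·0.6462) = 0.25866
P₀ = 1/(3.88909 + 0.25866) = 1/4.14776 = 0.241094

Final: 0.241094


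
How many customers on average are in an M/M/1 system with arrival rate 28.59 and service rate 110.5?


ρ = λ/μ = 28.59/110.5 = 0.2587
L = ρ/(1−ρ) = 0.2587/(1 − 0.2587) = 0.2587/0.7413 = 0.3490

Final: 0.3490


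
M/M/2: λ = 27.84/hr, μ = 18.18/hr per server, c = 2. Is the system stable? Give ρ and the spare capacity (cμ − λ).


Total capacity cμ = 2·18.18 = 36.36/hr
ρ = λ/(cμ) = 27.84/36.36 = 0.7657
Stable ⇔ ρ < 1: YES
Spare capacity = cμ − λ = 36.36 − 27.84 = 8.52/hr

Final: ρ = 0.7657; stable; margin = 8.52/hr


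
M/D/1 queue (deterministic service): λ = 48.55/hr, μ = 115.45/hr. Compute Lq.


ρ = 48.55/115.45 = 0.4205
M/D/1: Lq = ρ²/(2(1−ρ)) = 0.1768/(2·0.5795) = 0.15259

Final: 0.15259


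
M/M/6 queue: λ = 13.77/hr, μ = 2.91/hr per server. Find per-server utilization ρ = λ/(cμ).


ρ = λ/(cμ) = 13.77/(6·2.91) = 13.77/17.46 = 0.7887

Final: 0.7887


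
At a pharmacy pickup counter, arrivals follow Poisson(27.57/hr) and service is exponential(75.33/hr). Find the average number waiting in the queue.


ρ = 27.57/75.33 = 0.3660
Lq = ρ²/(1−ρ) = 0.1339/0.6340 = 0.2113

Final: 0.2113


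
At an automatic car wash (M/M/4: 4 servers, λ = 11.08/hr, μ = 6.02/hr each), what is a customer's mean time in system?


a = 1.8405; ρ = 0.4601; P₀ = 0.154819
Lq = P₀·a^c·ρ/(c!(1−ρ)²) = 0.11687
Wq = Lq/λ = 0.11687/11.08 = 0.01055 hr
W = Wq + 1/μ = 0.01055 + 0.16611 = 0.17666 hr

Final: 0.17666 hr


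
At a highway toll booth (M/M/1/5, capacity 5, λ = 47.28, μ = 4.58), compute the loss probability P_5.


ρ = λ/μ = 47.28/4.58 = 10.3231
P_K = (1−ρ)ρ^K/(1−ρ^(K+1)) = (-9.3231·117235.718477)/(1 − 1210241.216072)
= -1093005.497595/-1210240.216072 = 0.903131

Final: 0.903131


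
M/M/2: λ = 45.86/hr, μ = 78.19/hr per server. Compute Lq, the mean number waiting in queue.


a = λ/μ = 0.5865; ρ = a/2 = 0.2933
P₀ = 0.546479
Lq = P₀·a^c·ρ / (c!·(1−ρ)²) = 0.546479·0.34401·0.2933/(2·0.49948)
= 0.05519

Final: 0.05519


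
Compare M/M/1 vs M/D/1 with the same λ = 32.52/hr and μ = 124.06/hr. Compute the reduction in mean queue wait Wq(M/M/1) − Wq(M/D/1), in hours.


ρ = 32.52/124.06 = 0.2621
Wq(M/M/1) = ρ/(μ−λ) = 0.2621/91.54 = 0.002864 hr
Wq(M/D/1) = ρ/(2(μ−λ)) = 0.001432 hr
Savings = 0.002864 − 0.001432 = 0.001432 hr

Final: 0.001432 hr


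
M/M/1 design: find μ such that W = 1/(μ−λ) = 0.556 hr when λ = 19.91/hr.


W = 1/(μ−λ) ⇒ μ − λ = 1/W = 1/0.556 = 1.7986
μ = λ + 1/W = 19.91 + 1.7986 = 21.7086 per hr

Final: 21.7086 /hr


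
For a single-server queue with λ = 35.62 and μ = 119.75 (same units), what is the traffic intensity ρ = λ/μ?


ρ = λ/μ = 35.62/119.75 = 0.2975

Final: 0.2975


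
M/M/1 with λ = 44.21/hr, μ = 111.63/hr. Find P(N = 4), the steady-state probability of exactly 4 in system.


ρ = 44.21/111.63 = 0.3960
P_n = (1−ρ)·ρ^n = (1 − 0.3960)·0.3960^4 = 0.6040·0.024601 = 0.014858

Final: 0.014858


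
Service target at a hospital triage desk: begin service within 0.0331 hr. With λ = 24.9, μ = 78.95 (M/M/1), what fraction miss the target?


ρ = 24.9/78.95 = 0.3154
P(Wq > t) = ρ·e^{−(μ−λ)t} = 0.3154·e^{−1.7891}
= 0.3154·0.167118 = 0.052707

Final: 0.052707


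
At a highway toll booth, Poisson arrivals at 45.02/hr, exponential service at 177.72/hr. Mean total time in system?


W = 1/(μ−λ) = 1/(177.72 − 45.02) = 1/132.70 = 0.007536 hr

Final: 0.007536 hr


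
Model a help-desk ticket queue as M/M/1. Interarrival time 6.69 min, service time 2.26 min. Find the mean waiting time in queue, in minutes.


λ = 60/6.69 = 8.9686 /hr
μ = 60/2.26 = 26.5487 /hr
ρ = λ/μ = 8.9686/26.5487 = 0.3378
Wq = ρ/(μ−λ) = 0.3378/(26.5487−8.9686) = 0.01922 hr
In minutes: 0.01922·60 = 1.153 min

Final: 1.153 min


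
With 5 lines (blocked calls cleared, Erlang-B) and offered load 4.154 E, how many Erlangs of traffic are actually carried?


B(5,4.154) = 0.212776 (Erlang-B)
Carried load = a(1 − B) = 4.154·(1 − 0.212776) = 4.154·0.787224 = 3.2701 E

Final: 3.2701 Erlangs


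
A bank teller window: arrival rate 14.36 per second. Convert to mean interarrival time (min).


Mean interarrival time = 1/λ = 1/14.36 second = 0.06964 second
In minutes: 0.06964 × 0.0166667 = 0.001161 min

Final: 0.001161 min


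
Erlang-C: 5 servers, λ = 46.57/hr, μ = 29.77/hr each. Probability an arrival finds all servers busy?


a = λ/μ = 1.5643; ρ = a/5 = 0.3129
P₀ = 0.208811 (from M/M/c formula)
C(c,a) = [a^c/(c!(1−ρ))]·P₀ = [9.36779/(120·0.6871)]·0.208811
= 0.11361·0.208811 = 0.023723

Final: 0.023723


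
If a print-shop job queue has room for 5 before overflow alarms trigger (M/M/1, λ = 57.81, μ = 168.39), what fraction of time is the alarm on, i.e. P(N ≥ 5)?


ρ = 57.81/168.39 = 0.3433
P(N ≥ n) = ρ^n = 0.3433^5 = 0.004769

Final: 0.004769


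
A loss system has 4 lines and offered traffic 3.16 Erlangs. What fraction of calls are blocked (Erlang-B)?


B(c,a) = (a^c/c!) / Σ_{k=0}^{c} a^k/k!
a^4/4! = 4.154675
Σ terms (k=0..4): 1.00000 + 3.16000 + 4.99280 + 5.25908 + 4.15468 = 18.566558
B = 4.154675/18.566558 = 0.223772

Final: 0.223772


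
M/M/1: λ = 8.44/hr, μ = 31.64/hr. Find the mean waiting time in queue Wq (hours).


ρ = 8.44/31.64 = 0.2668
Wq = ρ/(μ−λ) = 0.2668/(31.64 − 8.44) = 0.2668/23.20 = 0.01150 hr

Final: 0.01150 hr


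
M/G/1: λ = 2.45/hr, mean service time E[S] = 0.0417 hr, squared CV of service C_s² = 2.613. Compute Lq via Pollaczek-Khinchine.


ρ = λ·E[S] = 2.45·0.0417 = 0.1022
Lq = ρ²(1+C_s²)/(2(1−ρ)) = 0.01044·(1+2.613)/(2·0.8978)
= 0.01044·3.6130/1.7957 = 0.02100

Final: 0.02100


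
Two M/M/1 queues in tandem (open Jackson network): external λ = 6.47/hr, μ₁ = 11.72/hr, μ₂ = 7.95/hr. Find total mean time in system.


Each node sees arrival rate λ = 6.47/hr (tandem ⇒ throughput preserved).
W₁ = 1/(μ₁−λ) = 1/(11.72−6.47) = 0.19048 hr
W₂ = 1/(μ₂−λ) = 1/(7.95−6.47) = 0.67568 hr
W_total = W₁ + W₂ = 0.19048 + 0.67568 = 0.86615 hr

Final: 0.86615 hr


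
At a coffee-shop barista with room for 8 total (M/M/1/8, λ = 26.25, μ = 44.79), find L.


ρ = 26.25/44.79 = 0.5861
L = ρ[1 − (K+1)ρ^K + Kρ^(K+1)] / [(1−ρ)(1−ρ^(K+1))]
Numerator: 0.5861·(1 − 9·0.013918 + 8·0.008157) = 0.550899
Denominator: (0.4139)·(0.991843) = 0.410555
L = 0.550899/0.410555 = 1.3418

Final: 1.3418


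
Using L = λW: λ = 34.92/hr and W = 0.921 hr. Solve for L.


L = λW = 34.92·0.921 = 32.1613

Final: 32.1613


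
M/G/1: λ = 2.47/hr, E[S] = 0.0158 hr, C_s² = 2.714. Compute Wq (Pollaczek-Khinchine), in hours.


ρ = λ·E[S] = 2.47·0.0158 = 0.03903
E[S²] = E[S]²(1+C_s²) = 0.0158²·(1+2.714) = 0.0009272
Wq = λ·E[S²]/(2(1−ρ)) = 2.47·0.0009272/(2·0.9610) = 0.001192 hr

Final: 0.001192 hr


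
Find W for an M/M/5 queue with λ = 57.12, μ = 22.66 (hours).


a = 2.5207; ρ = 0.5041; P₀ = 0.078369
Lq = P₀·a^c·ρ/(c!(1−ρ)²) = 0.13629
Wq = Lq/λ = 0.13629/57.12 = 0.002386 hr
W = Wq + 1/μ = 0.002386 + 0.04413 = 0.04652 hr

Final: 0.04652 hr


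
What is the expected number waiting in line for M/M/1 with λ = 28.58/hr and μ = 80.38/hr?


ρ = 28.58/80.38 = 0.3556
Lq = ρ²/(1−ρ) = 0.1264/0.6444 = 0.1962

Final: 0.1962


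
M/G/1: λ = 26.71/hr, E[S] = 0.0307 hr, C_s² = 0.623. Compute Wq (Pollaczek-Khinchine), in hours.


ρ = λ·E[S] = 26.71·0.0307 = 0.8200
E[S²] = E[S]²(1+C_s²) = 0.0307²·(1+0.623) = 0.001530
Wq = λ·E[S²]/(2(1−ρ)) = 26.71·0.001530/(2·0.1800) = 0.11349 hr

Final: 0.11349 hr


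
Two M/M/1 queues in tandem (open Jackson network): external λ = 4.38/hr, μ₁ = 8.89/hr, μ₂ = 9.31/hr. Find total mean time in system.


Each node sees arrival rate λ = 4.38/hr (tandem ⇒ throughput preserved).
W₁ = 1/(μ₁−λ) = 1/(8.89−4.38) = 0.22173 hr
W₂ = 1/(μ₂−λ) = 1/(9.31−4.38) = 0.20284 hr
W_total = W₁ + W₂ = 0.22173 + 0.20284 = 0.42457 hr

Final: 0.42457 hr


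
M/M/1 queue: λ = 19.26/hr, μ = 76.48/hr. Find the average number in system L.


ρ = λ/μ = 19.26/76.48 = 0.2518
L = ρ/(1−ρ) = 0.2518/(1 − 0.2518) = 0.2518/0.7482 = 0.3366

Final: 0.3366


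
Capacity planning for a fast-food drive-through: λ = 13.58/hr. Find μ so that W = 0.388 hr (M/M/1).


W = 1/(μ−λ) ⇒ μ − λ = 1/W = 1/0.388 = 2.5773
μ = λ + 1/W = 13.58 + 2.5773 = 16.1573 per hr

Final: 16.1573 /hr


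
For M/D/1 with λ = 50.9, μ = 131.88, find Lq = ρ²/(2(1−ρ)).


ρ = 50.9/131.88 = 0.3860
M/D/1: Lq = ρ²/(2(1−ρ)) = 0.1490/(2·0.6140) = 0.12130

Final: 0.12130
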